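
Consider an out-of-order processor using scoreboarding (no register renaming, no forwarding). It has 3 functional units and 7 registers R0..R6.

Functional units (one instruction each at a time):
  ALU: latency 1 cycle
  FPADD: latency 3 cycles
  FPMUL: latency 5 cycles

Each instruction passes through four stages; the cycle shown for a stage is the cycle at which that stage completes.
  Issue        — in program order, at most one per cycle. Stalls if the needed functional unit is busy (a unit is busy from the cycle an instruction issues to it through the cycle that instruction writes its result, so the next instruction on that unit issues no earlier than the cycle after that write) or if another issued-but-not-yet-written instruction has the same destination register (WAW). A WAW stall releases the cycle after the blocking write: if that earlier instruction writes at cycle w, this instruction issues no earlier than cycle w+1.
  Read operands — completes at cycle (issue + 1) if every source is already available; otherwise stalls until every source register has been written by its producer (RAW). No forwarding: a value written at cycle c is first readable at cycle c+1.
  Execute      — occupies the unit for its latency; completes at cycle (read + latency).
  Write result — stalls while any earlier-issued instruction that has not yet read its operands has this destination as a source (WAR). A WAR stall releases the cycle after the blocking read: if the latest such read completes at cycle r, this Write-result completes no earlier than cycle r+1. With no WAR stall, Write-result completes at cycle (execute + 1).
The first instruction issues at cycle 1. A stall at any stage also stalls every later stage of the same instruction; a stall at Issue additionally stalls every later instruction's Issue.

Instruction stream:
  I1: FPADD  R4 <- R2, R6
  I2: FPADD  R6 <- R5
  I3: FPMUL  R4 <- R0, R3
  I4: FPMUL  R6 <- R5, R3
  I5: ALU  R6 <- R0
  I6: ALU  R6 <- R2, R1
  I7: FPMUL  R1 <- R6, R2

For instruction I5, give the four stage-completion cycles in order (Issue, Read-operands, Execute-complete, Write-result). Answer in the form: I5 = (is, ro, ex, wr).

I1 -> (1, 2, 5, 6)
I2 -> (7, 8, 11, 12)  // struct: FPADD busy until I1 writes@6
I3 -> (8, 9, 14, 15)
I4 -> (16, 17, 22, 23)  // struct: FPMUL busy until I3 writes@15
I5 -> (24, 25, 26, 27)  // WAW R6: wait I4 write@23
I6 -> (28, 29, 30, 31)  // struct: ALU busy until I5 writes@27
I7 -> (29, 32, 37, 38)  // RAW R6: wait I6 write@31

I5 = (24, 25, 26, 27)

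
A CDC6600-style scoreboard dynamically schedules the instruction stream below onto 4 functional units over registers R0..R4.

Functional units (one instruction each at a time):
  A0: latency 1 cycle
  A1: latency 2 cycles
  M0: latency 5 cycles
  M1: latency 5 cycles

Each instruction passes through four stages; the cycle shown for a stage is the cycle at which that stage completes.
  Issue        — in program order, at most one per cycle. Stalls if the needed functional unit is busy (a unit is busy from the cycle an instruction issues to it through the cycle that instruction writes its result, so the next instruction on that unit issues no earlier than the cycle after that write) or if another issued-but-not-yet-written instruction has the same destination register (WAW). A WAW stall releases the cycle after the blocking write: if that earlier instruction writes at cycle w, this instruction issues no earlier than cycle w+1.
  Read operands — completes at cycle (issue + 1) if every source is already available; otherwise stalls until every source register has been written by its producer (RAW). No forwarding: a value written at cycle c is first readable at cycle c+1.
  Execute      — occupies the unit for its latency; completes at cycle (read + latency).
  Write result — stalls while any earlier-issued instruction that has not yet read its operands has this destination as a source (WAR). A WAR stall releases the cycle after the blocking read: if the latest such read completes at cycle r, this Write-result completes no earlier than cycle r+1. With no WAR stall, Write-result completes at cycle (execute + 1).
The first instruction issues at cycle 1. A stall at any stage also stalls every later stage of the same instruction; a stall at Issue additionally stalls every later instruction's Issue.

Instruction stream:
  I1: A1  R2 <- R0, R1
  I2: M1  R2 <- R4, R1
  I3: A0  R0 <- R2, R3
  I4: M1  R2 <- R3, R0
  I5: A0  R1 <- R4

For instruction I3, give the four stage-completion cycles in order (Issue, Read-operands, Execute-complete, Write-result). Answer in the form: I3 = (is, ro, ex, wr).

I1: IS=1 RO=2 EX=4 WR=5
I2: IS=6 RO=7 EX=12 WR=13  [WAW R2: wait I1 write@5]
I3: IS=7 RO=14 EX=15 WR=16  [RAW R2: wait I2 write@13]
I4: IS=14 RO=17 EX=22 WR=23  [struct: M1 busy until I2 writes@13; RAW R0: wait I3 write@16]
I5: IS=17 RO=18 EX=19 WR=20  [struct: A0 busy until I3 writes@16]

I3 = (7, 14, 15, 16)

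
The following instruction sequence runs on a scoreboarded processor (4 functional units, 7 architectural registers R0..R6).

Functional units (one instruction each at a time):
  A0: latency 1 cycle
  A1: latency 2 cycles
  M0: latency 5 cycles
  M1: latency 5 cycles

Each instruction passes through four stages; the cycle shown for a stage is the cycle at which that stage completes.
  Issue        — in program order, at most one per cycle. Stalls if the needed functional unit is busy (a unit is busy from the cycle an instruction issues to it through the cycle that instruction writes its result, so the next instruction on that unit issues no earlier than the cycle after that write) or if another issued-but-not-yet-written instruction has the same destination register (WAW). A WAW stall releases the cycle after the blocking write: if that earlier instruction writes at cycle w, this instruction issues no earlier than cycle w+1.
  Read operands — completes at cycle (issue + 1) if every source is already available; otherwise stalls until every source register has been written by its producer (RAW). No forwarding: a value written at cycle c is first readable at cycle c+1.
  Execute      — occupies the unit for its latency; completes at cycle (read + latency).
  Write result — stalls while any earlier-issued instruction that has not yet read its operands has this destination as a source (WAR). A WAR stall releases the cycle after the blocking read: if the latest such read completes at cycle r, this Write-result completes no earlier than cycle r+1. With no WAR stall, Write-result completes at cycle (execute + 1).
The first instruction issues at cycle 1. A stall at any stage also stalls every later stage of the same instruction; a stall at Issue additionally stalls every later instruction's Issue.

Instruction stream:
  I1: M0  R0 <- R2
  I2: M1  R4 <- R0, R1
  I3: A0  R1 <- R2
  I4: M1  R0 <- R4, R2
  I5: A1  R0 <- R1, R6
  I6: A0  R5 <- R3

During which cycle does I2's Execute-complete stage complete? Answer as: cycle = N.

I1  is:1  ro:2  ex:7  wr:8
I2  is:2  ro:9  ex:14  wr:15  — RAW R0: wait I1 write@8
I3  is:3  ro:4  ex:5  wr:10  — WAR R1: wait I2 read@9
I4  is:16  ro:17  ex:22  wr:23  — struct: M1 busy until I2 writes@15
I5  is:24  ro:25  ex:27  wr:28  — WAW R0: wait I4 write@23
I6  is:25  ro:26  ex:27  wr:28

cycle = 14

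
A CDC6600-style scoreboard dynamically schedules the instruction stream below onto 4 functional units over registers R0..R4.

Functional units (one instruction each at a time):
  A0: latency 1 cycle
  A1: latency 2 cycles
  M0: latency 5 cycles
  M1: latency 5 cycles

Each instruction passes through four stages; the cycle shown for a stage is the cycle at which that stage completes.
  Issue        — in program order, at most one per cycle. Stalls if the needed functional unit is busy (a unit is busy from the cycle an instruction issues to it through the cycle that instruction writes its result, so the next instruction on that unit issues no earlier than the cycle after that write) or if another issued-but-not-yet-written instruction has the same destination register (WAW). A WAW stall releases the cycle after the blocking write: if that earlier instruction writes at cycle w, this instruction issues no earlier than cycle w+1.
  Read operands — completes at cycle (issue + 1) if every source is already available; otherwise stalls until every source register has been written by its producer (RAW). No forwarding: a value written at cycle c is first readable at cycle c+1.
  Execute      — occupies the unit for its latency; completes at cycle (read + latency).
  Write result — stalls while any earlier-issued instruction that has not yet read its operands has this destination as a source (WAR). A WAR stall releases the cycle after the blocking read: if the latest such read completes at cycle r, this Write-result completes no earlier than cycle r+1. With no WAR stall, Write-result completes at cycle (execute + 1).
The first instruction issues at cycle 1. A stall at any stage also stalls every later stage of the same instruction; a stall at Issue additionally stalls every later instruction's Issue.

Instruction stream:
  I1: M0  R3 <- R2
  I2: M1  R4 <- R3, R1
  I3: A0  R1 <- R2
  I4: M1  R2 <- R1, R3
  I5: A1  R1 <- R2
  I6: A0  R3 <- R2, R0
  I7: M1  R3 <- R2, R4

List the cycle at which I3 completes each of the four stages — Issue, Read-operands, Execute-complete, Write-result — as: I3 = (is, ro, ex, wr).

cycle 1: I1 dispatched to M0
cycle 2: I1 operands ready · I2 dispatched to M1
cycle 3: I3 dispatched to A0
cycle 4: I3 operands ready
cycle 5: I3 complete
cycle 7: I1 complete
cycle 8: R3←I1
cycle 9: I2 operands ready
cycle 10: R1←I3
cycle 14: I2 complete
cycle 15: R4←I2
cycle 16: I4 dispatched to M1
cycle 17: I4 operands ready · I5 dispatched to A1
cycle 18: I6 dispatched to A0
cycle 22: I4 complete
cycle 23: R2←I4
cycle 24: I5 operands ready · I6 operands ready
cycle 25: I6 complete
cycle 26: I5 complete · R3←I6
cycle 27: R1←I5 · I7 dispatched to M1
cycle 28: I7 operands ready
cycle 33: I7 complete
cycle 34: R3←I7

I3 = (3, 4, 5, 10)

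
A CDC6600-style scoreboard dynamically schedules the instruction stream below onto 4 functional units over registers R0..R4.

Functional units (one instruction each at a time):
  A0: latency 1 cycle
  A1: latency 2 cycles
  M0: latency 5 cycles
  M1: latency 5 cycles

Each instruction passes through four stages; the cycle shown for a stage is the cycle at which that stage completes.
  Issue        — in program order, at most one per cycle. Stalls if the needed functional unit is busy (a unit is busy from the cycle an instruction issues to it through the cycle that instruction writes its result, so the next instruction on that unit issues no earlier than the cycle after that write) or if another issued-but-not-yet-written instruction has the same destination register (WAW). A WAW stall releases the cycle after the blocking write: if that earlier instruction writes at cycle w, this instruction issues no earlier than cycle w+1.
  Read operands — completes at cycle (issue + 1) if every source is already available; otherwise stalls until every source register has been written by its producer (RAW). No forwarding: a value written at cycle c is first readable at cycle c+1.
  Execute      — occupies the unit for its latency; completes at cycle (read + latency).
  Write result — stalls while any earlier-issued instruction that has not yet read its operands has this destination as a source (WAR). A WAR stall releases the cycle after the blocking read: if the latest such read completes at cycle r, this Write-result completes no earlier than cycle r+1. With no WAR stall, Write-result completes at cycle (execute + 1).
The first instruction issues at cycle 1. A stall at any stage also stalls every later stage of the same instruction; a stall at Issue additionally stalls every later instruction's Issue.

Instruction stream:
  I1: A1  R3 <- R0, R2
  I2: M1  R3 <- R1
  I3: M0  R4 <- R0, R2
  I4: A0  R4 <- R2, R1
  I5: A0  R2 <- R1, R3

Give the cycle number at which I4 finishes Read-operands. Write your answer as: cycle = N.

t=1  I1 dispatched to A1
t=2  I1 operands ready
t=4  I1 complete
t=5  R3←I1
t=6  I2 dispatched to M1
t=7  I2 operands ready; I3 dispatched to M0
t=8  I3 operands ready
t=12  I2 complete
t=13  R3←I2; I3 complete
t=14  R4←I3
t=15  I4 dispatched to A0
t=16  I4 operands ready
t=17  I4 complete
t=18  R4←I4
t=19  I5 dispatched to A0
t=20  I5 operands ready
t=21  I5 complete
t=22  R2←I5

cycle = 16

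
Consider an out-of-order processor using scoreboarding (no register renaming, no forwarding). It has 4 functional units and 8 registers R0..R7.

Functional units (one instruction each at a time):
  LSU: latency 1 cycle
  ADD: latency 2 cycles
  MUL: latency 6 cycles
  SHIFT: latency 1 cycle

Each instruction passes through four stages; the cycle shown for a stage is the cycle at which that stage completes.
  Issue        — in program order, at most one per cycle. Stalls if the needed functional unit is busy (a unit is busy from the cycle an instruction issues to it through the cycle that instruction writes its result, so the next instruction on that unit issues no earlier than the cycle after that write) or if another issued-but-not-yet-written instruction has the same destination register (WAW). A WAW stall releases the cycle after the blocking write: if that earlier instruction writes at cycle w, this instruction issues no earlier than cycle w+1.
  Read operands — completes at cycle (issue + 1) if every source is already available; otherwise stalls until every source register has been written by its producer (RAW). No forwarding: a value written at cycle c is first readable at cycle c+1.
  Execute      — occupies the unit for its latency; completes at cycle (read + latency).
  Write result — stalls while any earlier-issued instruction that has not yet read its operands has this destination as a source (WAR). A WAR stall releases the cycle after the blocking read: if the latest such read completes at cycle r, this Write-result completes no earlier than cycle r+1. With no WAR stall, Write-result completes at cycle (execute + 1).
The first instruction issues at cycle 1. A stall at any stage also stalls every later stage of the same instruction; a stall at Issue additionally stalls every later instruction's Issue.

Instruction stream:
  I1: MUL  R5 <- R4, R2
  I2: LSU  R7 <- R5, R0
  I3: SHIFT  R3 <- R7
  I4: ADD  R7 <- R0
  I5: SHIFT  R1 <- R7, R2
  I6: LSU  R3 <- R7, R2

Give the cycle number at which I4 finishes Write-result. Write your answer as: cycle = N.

cycle = 17

  I1 | 1 | 2 | 8 | 9
  I2 | 2 | 10 | 11 | 12   RAW R5: wait I1 write@9
  I3 | 3 | 13 | 14 | 15   RAW R7: wait I2 write@12
  I4 | 13 | 14 | 16 | 17   WAW R7: wait I2 write@12
  I5 | 16 | 18 | 19 | 20   struct: SHIFT busy until I3 writes@15 · RAW R7: wait I4 write@17
  I6 | 17 | 18 | 19 | 20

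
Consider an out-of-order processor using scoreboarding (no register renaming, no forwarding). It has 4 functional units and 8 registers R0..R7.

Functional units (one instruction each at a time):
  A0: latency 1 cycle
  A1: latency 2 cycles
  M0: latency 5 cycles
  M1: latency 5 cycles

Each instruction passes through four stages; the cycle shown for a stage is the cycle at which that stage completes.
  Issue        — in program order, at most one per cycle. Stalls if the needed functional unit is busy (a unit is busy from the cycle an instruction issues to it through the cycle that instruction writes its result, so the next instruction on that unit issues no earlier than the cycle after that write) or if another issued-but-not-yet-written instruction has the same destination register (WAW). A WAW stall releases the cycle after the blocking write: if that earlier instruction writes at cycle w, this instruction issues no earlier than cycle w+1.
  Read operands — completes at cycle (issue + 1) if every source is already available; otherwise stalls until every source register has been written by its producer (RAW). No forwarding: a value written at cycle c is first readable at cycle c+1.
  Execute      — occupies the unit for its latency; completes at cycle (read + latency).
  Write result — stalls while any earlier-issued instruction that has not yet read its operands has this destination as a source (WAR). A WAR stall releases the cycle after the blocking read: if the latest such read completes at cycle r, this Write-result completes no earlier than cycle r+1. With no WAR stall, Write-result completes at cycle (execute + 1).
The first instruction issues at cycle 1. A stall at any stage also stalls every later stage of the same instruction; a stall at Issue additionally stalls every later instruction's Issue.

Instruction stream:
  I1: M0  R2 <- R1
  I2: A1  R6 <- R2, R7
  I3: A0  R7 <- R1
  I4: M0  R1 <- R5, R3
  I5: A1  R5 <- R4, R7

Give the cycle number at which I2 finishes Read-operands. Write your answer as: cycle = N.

cycle = 9

I1 -> (1, 2, 7, 8)
I2 -> (2, 9, 11, 12)  // RAW R2: wait I1 write@8
I3 -> (3, 4, 5, 10)  // WAR R7: wait I2 read@9
I4 -> (9, 10, 15, 16)  // struct: M0 busy until I1 writes@8
I5 -> (13, 14, 16, 17)  // struct: A1 busy until I2 writes@12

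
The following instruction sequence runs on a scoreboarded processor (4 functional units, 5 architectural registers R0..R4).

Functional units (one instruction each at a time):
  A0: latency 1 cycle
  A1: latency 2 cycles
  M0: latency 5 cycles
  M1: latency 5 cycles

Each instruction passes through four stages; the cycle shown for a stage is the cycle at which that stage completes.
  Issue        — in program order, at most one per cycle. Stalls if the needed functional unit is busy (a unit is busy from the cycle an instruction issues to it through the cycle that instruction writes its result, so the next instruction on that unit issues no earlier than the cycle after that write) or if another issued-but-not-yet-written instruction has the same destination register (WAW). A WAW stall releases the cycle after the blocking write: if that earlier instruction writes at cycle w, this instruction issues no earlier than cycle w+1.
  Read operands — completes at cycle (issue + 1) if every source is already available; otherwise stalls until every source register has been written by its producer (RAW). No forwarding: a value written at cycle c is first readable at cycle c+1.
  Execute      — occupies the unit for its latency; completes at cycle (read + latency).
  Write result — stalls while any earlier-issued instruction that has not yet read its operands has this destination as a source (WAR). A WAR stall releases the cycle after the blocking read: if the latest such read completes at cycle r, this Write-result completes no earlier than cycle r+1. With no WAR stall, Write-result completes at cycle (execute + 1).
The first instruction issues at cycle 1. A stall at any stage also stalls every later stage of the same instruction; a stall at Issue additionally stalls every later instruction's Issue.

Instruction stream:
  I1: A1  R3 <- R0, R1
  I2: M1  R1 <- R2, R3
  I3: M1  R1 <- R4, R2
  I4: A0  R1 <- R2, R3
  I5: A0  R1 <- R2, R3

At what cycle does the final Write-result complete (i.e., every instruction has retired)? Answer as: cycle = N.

cycle = 28

cycle 1: issue I1 (A1)
cycle 2: I1 read-ops | issue I2 (M1)
cycle 4: I1 finished on A1
cycle 5: I1→R3
cycle 6: I2 read-ops
cycle 11: I2 finished on M1
cycle 12: I2→R1
cycle 13: issue I3 (M1)
cycle 14: I3 read-ops
cycle 19: I3 finished on M1
cycle 20: I3→R1
cycle 21: issue I4 (A0)
cycle 22: I4 read-ops
cycle 23: I4 finished on A0
cycle 24: I4→R1
cycle 25: issue I5 (A0)
cycle 26: I5 read-ops
cycle 27: I5 finished on A0
cycle 28: I5→R1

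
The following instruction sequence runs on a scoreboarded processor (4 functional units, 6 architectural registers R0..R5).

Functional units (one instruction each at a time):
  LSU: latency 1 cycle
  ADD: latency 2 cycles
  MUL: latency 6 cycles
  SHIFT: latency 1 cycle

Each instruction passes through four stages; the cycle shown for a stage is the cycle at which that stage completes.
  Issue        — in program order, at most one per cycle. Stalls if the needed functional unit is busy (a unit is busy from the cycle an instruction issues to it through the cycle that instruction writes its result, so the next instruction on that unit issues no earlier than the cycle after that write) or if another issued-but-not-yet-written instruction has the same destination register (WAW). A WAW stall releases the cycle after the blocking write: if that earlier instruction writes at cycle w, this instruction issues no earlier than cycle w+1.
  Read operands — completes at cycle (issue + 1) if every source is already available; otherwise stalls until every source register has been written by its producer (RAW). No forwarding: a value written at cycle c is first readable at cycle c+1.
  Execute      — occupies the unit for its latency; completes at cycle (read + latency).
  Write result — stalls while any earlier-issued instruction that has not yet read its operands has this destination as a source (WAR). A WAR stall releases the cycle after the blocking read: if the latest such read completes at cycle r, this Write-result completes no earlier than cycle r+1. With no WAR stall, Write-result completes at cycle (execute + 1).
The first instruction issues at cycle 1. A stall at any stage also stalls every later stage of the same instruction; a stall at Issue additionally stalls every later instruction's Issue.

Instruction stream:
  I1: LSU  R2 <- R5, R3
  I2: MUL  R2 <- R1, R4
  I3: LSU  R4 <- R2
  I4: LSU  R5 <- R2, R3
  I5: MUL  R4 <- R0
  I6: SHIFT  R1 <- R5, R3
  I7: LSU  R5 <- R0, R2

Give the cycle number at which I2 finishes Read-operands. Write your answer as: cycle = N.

t=1  I1 dispatched to LSU
t=2  I1 operands ready
t=3  I1 complete
t=4  R2←I1
t=5  I2 dispatched to MUL
t=6  I2 operands ready; I3 dispatched to LSU
t=12  I2 complete
t=13  R2←I2
t=14  I3 operands ready
t=15  I3 complete
t=16  R4←I3
t=17  I4 dispatched to LSU
t=18  I4 operands ready; I5 dispatched to MUL
t=19  I4 complete; I5 operands ready; I6 dispatched to SHIFT
t=20  R5←I4
t=21  I6 operands ready; I7 dispatched to LSU
t=22  I6 complete; I7 operands ready
t=23  R1←I6; I7 complete
t=24  R5←I7
t=25  I5 complete
t=26  R4←I5

cycle = 6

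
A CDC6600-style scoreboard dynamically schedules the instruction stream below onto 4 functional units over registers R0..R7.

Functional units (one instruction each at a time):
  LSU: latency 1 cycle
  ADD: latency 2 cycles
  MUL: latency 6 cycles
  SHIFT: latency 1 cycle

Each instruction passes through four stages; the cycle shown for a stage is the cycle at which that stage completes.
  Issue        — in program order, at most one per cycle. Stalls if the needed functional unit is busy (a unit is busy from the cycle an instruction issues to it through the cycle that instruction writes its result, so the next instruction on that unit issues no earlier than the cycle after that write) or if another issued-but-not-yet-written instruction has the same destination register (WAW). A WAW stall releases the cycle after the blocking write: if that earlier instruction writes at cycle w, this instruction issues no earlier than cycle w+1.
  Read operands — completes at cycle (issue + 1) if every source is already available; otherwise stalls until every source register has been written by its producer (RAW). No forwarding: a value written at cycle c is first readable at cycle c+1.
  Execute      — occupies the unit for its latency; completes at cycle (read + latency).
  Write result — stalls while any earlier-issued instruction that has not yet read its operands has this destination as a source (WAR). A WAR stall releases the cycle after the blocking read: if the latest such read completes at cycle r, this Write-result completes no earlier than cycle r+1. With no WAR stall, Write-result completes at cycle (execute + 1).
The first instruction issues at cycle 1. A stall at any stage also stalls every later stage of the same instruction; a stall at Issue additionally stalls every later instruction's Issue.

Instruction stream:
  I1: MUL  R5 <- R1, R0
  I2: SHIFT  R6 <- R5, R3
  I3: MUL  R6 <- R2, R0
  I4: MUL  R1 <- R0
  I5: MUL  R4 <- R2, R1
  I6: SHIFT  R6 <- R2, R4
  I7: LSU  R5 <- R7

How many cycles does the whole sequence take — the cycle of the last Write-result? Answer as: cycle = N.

I1  is:1  ro:2  ex:8  wr:9
I2  is:2  ro:10  ex:11  wr:12  — RAW R5: wait I1 write@9
I3  is:13  ro:14  ex:20  wr:21  — WAW R6: wait I2 write@12
I4  is:22  ro:23  ex:29  wr:30  — struct: MUL busy until I3 writes@21
I5  is:31  ro:32  ex:38  wr:39  — struct: MUL busy until I4 writes@30
I6  is:32  ro:40  ex:41  wr:42  — RAW R4: wait I5 write@39
I7  is:33  ro:34  ex:35  wr:36

cycle = 42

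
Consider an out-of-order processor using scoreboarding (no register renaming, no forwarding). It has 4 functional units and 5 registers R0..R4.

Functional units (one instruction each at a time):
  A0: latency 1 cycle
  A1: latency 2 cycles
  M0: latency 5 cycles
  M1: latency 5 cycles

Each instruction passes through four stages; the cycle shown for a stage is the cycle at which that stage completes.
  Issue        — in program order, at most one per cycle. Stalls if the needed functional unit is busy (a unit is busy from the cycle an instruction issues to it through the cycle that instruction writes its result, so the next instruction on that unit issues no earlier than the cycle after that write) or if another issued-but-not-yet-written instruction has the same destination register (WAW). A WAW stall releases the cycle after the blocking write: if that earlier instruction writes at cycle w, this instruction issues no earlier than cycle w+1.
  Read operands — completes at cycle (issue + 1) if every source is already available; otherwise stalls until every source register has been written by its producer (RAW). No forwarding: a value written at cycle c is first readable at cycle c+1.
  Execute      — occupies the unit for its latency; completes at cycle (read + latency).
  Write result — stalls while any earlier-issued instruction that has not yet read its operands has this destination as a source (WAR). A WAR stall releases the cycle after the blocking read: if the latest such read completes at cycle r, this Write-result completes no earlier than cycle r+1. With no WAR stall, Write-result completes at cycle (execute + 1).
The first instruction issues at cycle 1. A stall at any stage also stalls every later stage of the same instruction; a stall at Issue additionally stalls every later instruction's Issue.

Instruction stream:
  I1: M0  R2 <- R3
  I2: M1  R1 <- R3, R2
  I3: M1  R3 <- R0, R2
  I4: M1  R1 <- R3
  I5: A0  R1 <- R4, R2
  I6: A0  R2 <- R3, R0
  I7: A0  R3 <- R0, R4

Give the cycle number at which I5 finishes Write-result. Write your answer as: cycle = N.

cycle = 35

[I1] 1/2/7/8
[I2] 2/9/14/15  (RAW R2: wait I1 write@8)
[I3] 16/17/22/23  (struct: M1 busy until I2 writes@15)
[I4] 24/25/30/31  (struct: M1 busy until I3 writes@23)
[I5] 32/33/34/35  (WAW R1: wait I4 write@31)
[I6] 36/37/38/39  (struct: A0 busy until I5 writes@35)
[I7] 40/41/42/43  (struct: A0 busy until I6 writes@39)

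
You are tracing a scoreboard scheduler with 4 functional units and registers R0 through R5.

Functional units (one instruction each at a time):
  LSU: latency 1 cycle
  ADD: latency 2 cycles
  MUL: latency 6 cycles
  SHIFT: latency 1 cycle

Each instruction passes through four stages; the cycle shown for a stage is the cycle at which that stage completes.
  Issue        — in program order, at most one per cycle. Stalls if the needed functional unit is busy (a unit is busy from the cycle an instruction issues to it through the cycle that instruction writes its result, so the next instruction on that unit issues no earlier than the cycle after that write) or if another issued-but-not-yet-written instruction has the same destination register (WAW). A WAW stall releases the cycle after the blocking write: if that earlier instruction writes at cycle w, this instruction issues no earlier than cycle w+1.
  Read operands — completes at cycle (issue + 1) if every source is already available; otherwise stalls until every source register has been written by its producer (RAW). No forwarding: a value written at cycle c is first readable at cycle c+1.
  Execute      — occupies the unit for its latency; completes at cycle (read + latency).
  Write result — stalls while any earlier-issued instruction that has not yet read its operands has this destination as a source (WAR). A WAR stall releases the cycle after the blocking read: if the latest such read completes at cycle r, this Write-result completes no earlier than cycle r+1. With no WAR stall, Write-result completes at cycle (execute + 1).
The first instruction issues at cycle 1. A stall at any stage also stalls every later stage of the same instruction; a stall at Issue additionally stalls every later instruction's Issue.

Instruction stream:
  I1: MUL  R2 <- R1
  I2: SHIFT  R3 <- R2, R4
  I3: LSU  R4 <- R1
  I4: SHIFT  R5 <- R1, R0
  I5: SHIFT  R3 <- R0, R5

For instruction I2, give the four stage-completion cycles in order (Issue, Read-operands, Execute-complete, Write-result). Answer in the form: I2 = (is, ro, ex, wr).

[1] I1→MUL
[2] I1 RO · I2→SHIFT
[3] I3→LSU
[4] I3 RO
[5] I3 EX
[8] I1 EX
[9] I1 WR R2
[10] I2 RO
[11] I2 EX · I3 WR R4
[12] I2 WR R3
[13] I4→SHIFT
[14] I4 RO
[15] I4 EX
[16] I4 WR R5
[17] I5→SHIFT
[18] I5 RO
[19] I5 EX
[20] I5 WR R3

I2 = (2, 10, 11, 12)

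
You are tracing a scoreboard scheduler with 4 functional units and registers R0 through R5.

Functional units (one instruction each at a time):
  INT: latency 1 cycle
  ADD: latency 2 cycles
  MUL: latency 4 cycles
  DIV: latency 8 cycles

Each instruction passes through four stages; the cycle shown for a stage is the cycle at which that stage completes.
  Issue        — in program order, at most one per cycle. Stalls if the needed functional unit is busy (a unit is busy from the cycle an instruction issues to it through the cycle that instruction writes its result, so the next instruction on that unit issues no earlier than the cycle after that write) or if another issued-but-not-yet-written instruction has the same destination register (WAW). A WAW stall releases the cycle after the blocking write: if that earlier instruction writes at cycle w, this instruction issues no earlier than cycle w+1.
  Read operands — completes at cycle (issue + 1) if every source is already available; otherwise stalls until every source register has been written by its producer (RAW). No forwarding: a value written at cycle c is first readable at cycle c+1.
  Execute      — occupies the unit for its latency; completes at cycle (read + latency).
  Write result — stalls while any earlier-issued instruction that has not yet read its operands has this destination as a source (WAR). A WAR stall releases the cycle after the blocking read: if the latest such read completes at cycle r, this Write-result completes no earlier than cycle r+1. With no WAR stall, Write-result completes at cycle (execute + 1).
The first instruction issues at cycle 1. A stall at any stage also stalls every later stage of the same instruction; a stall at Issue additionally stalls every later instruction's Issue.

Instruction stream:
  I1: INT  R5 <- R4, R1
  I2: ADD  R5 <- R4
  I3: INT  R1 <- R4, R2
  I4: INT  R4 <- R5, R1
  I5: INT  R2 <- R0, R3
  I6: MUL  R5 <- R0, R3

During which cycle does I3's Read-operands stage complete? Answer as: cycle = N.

cycle = 7

t=1  I1→INT
t=2  I1 RO
t=3  I1 EX
t=4  I1 WR R5
t=5  I2→ADD
t=6  I2 RO, I3→INT
t=7  I3 RO
t=8  I2 EX, I3 EX
t=9  I2 WR R5, I3 WR R1
t=10  I4→INT
t=11  I4 RO
t=12  I4 EX
t=13  I4 WR R4
t=14  I5→INT
t=15  I5 RO, I6→MUL
t=16  I5 EX, I6 RO
t=17  I5 WR R2
t=20  I6 EX
t=21  I6 WR R5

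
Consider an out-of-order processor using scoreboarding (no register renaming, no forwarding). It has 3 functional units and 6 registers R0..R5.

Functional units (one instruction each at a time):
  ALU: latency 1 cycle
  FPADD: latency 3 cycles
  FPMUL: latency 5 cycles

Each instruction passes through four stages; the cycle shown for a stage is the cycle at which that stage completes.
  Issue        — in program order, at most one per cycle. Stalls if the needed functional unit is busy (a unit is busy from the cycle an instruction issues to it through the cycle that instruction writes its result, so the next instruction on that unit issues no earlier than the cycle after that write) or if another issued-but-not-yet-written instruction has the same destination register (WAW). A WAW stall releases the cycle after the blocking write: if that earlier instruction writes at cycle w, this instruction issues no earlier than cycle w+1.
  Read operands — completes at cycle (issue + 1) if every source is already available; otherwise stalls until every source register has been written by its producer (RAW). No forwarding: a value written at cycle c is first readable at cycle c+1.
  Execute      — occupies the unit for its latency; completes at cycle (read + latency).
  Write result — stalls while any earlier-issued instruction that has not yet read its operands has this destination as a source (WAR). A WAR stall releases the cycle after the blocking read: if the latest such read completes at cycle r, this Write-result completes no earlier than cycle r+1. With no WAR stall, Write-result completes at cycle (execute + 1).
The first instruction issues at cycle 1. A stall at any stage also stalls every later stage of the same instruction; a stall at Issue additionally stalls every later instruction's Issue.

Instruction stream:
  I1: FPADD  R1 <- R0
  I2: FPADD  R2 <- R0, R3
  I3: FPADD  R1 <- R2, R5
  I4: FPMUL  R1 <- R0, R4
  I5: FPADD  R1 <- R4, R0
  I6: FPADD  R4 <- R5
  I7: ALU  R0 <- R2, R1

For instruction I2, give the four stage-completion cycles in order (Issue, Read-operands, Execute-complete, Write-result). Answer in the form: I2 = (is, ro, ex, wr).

I2 = (7, 8, 11, 12)

c1: I1 issues→FPADD
c2: I1 reads
c5: I1 exec-done
c6: I1 writes R1
c7: I2 issues→FPADD
c8: I2 reads
c11: I2 exec-done
c12: I2 writes R2
c13: I3 issues→FPADD
c14: I3 reads
c17: I3 exec-done
c18: I3 writes R1
c19: I4 issues→FPMUL
c20: I4 reads
c25: I4 exec-done
c26: I4 writes R1
c27: I5 issues→FPADD
c28: I5 reads
c31: I5 exec-done
c32: I5 writes R1
c33: I6 issues→FPADD
c34: I6 reads, I7 issues→ALU
c35: I7 reads
c36: I7 exec-done
c37: I6 exec-done, I7 writes R0
c38: I6 writes R4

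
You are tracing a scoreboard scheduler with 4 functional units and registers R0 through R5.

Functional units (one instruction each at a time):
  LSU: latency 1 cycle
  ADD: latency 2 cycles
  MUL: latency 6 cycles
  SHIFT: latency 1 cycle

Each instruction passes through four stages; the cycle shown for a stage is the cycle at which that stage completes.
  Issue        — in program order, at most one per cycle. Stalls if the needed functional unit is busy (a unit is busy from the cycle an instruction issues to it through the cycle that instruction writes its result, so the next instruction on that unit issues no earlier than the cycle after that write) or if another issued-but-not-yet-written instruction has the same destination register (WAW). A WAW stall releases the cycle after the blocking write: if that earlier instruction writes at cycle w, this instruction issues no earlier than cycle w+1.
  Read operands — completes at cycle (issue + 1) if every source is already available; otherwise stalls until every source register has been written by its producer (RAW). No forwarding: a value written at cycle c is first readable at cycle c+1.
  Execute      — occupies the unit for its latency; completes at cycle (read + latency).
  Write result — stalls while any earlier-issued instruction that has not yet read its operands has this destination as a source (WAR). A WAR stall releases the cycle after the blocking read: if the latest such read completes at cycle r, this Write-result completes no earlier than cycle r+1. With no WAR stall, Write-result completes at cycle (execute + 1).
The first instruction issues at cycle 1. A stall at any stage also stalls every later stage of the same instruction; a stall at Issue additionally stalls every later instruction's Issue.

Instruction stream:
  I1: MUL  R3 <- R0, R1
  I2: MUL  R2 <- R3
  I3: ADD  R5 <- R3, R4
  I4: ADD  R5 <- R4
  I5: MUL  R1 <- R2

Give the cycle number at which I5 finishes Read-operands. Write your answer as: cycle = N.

1) issue 1, read 2, done 8, write 9
2) issue 10, read 11, done 17, write 18  <struct: MUL busy until I1 writes@9>
3) issue 11, read 12, done 14, write 15
4) issue 16, read 17, done 19, write 20  <struct: ADD busy until I3 writes@15>
5) issue 19, read 20, done 26, write 27  <struct: MUL busy until I2 writes@18>

cycle = 20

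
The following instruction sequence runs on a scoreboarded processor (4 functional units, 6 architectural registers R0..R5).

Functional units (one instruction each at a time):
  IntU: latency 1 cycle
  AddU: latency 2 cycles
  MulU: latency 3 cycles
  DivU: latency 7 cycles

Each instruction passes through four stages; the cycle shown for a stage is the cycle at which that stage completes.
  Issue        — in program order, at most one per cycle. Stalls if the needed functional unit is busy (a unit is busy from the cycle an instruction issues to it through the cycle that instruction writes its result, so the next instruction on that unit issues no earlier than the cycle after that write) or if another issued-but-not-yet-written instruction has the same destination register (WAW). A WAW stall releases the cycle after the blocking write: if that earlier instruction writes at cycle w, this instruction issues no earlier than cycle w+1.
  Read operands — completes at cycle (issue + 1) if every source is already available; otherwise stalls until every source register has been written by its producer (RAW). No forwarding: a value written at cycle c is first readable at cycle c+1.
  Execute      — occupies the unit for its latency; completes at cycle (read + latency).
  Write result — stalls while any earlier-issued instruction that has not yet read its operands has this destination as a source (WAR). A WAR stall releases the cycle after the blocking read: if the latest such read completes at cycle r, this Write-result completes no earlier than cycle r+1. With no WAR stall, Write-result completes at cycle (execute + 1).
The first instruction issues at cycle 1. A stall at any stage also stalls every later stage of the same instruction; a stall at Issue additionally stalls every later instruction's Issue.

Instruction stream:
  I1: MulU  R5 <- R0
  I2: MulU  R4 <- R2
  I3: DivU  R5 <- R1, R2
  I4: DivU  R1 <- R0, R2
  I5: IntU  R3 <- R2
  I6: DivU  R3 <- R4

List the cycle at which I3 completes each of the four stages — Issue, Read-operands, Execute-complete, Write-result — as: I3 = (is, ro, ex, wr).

I3 = (8, 9, 16, 17)

1) issue 1, read 2, done 5, write 6
2) issue 7, read 8, done 11, write 12  <struct: MulU busy until I1 writes@6>
3) issue 8, read 9, done 16, write 17
4) issue 18, read 19, done 26, write 27  <struct: DivU busy until I3 writes@17>
5) issue 19, read 20, done 21, write 22
6) issue 28, read 29, done 36, write 37  <struct: DivU busy until I4 writes@27>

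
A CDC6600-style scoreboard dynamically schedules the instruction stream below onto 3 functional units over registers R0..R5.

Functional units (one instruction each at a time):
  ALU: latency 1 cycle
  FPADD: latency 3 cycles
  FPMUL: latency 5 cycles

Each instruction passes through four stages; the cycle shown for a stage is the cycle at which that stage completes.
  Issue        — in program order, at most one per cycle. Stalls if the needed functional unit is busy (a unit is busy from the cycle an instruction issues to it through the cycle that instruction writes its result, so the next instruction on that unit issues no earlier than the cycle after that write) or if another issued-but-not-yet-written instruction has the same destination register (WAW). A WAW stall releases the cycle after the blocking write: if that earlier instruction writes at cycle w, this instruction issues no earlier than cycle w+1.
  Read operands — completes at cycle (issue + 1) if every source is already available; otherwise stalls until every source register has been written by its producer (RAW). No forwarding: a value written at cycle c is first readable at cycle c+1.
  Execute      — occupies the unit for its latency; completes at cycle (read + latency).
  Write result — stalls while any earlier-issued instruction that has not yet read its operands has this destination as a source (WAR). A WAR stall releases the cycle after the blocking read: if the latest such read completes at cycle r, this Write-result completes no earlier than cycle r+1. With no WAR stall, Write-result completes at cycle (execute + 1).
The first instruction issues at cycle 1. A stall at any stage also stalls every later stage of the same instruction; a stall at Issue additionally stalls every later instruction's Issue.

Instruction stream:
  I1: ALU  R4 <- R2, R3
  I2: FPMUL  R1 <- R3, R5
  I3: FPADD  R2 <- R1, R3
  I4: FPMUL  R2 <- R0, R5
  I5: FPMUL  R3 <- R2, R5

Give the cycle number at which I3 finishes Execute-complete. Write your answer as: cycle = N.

I1 -> (1, 2, 3, 4)
I2 -> (2, 3, 8, 9)
I3 -> (3, 10, 13, 14)  // RAW R1: wait I2 write@9
I4 -> (15, 16, 21, 22)  // WAW R2: wait I3 write@14
I5 -> (23, 24, 29, 30)  // struct: FPMUL busy until I4 writes@22

cycle = 13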